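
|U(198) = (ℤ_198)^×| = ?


U(n) is the group of units mod n; |U(n)| = φ(n)
|U(198)| = φ(198) = 60

|U(198) = (ℤ_198)^×| = 60


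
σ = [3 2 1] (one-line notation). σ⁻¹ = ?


To find σ⁻¹, swap domain and range:
σ(1) = 3 → σ⁻¹(3) = 1
σ(2) = 2 → σ⁻¹(2) = 2
σ(3) = 1 → σ⁻¹(1) = 3

σ⁻¹ = [3 2 1]


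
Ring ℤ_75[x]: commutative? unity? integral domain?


ℤ_75 has zero divisors (3·25 ≡ 0), and these lift to constant zero divisors in ℤ_75[x]; so not an integral domain
Commutative: Yes
Integral domain: No
Has unity: Yes

ℤ_75[x]: Commutative=Yes, Unity=Yes


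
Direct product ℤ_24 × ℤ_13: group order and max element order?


|ℤ_24 × ℤ_13| = 24 × 13 = 312
Max element order = lcm(24,13) = 312
Cyclic? Yes (gcd=1)

|ℤ_24×ℤ_13| = 312, max element order = 312


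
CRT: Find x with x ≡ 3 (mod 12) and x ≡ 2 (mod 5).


m₁ = 12, m₂ = 5, gcd = 1, so CRT applies. M = m₁·m₂ = 60
Let M₁ = M/m₁ = 5, M₂ = M/m₂ = 12
Find y₁ ≡ M₁⁻¹ (mod m₁): 5⁻¹ ≡ 5 (mod 12)
Find y₂ ≡ M₂⁻¹ (mod m₂): 12⁻¹ ≡ 3 (mod 5)
x = a₁·M₁·y₁ + a₂·M₂·y₂ = 3·5·5 + 2·12·3 = 147
Reduce mod 60: x ≡ 27
Check: 27 mod 12 = 3 ✓, 27 mod 5 = 2 ✓

x ≡ 27 (mod 60)


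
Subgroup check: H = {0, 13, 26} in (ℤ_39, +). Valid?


Subgroup test for H = {0, 13, 26} in (ℤ_39, +):
(1) 0 ∈ H? Yes
(2) Closure: for all a,b ∈ H, (a+b) mod 39 ∈ H? Yes
(3) Inverses: for all a ∈ H, -a mod 39 ∈ H? Yes

Yes, H is a subgroup of ℤ_39


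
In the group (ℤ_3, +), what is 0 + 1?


Operation: addition mod 3
0 + 1 = (a + b) mod 3 with a = 0, b = 1

0 + 1 = 1


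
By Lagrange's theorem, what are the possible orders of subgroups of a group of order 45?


Lagrange's theorem: |H| divides |G|
|G| = 45
Divisors of 45: 1, 3, 5, 9, 15, 45

Possible subgroup orders: {1, 3, 5, 9, 15, 45}


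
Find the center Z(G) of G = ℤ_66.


Z(G) = {g ∈ G | gx = xg for all x ∈ G}
ℤ_66 is abelian, so Z(G) = G

Z(ℤ_66) = ℤ_66


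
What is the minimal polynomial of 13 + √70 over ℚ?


Let α = 13 + √70. Then α - 13 = √70, so (α - 13)² = 70, giving α² - 26α + 99 = 0. Degree 2 and α ∉ ℚ, so this is the minimal polynomial.

Minimal polynomial: x² - 26x + 99


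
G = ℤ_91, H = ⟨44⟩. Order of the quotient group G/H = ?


|⟨44⟩| = n / gcd(44, 91) = 91 / 1 = 91
H is normal (ℤ_91 is abelian).
|G/H| = |G| / |H| = 91 / 91 = 1

|G/H| = 1


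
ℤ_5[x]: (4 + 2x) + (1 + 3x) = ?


Add coefficients mod 5:
x^0: 4 + 1 = 0 (mod 5)
x^1: 2 + 3 = 0 (mod 5)
Result: 0

f + g = 0


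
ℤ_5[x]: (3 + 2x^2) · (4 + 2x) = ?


Expand and collect like terms; reduce coefficients mod 5:
x^0: 3·4 = 12 ≡ 2 (mod 5)
x^1: 3·2 + 0·4 = 6 ≡ 1 (mod 5)
x^2: 0·2 + 2·4 = 8 ≡ 3 (mod 5)
x^3: 2·2 = 4 ≡ 4 (mod 5)
Result: 2 + x + 3x^2 + 4x^3

f · g = 2 + x + 3x^2 + 4x^3


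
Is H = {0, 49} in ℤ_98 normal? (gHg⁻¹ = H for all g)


H = {0, 49} in ℤ_98
ℤ_98 is abelian; every subgroup of an abelian group is normal

Yes, normal subgroup


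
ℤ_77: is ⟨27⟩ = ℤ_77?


g generates ℤ_n iff gcd(g, n) = 1
gcd(27, 77) = 1
Since gcd = 1, 27 is a generator.

Yes, 27 generates ℤ_77


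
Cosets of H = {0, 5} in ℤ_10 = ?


H = {0, 5}, |H| = 2
Number of cosets = |G|/|H| = 10/2 = 5
0 + H = {0, 5}
1 + H = {1, 6}
2 + H = {2, 7}
3 + H = {3, 8}
4 + H = {4, 9}

Cosets: 0+H={0,5}; 1+H={1,6}; 2+H={2,7}; 3+H={3,8}; 4+H={4,9}


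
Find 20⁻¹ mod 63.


Use the extended Euclidean algorithm to write 1 = 20·s + 63·t; then s mod 63 is the inverse.
Euclidean algorithm:
  20 = 0·63 + 20
  63 = 3·20 + 3
  20 = 6·3 + 2
  3 = 1·2 + 1
  2 = 2·1 + 0
gcd(20,63) = 1
Back-substitution gives: 20·(-22) + 63·(7) = 1
So 20⁻¹ ≡ -22 ≡ 41 (mod 63)
Check: 20 × 41 = 820 ≡ 1 (mod 63) ✓

20⁻¹ ≡ 41 (mod 63)


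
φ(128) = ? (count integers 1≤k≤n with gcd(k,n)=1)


Factor n: 128 = 2^7
φ(n) = n · ∏(1 - 1/p) over distinct primes p | n
φ(128) = 128 · (1 - 1/2) = 64

φ(128) = 64


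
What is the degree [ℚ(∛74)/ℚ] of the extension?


∛74 has minimal polynomial x³ - 74 (irreducible over ℚ since 74 is not a perfect cube)

[ℚ(∛74)/ℚ] = 3


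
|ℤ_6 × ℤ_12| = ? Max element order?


|ℤ_6 × ℤ_12| = 6 × 12 = 72
Max element order = lcm(6,12) = 12
Cyclic? No (gcd=6)

|ℤ_6×ℤ_12| = 72, max element order = 12


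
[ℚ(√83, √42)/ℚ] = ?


[ℚ(√83,√42):ℚ] = [ℚ(√83,√42):ℚ(√83)]·[ℚ(√83):ℚ] = 2·2 = 4

[ℚ(√83, √42)/ℚ] = 4


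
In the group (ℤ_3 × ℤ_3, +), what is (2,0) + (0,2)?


Operation: componentwise addition mod (3, 3)
(2,0) + (0,2) = ((a₁+b₁) mod 3, (a₂+b₂) mod 3) with a = (2,0), b = (0,2)

(2,0) + (0,2) = (2,2)


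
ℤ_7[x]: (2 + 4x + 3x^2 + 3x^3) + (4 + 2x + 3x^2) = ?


Add coefficients mod 7:
x^0: 2 + 4 = 6 (mod 7)
x^1: 4 + 2 = 6 (mod 7)
x^2: 3 + 3 = 6 (mod 7)
x^3: 3 + 0 = 3 (mod 7)
Result: 6 + 6x + 6x^2 + 3x^3

f + g = 6 + 6x + 6x^2 + 3x^3


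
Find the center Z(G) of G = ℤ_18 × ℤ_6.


Z(G) = {g ∈ G | gx = xg for all x ∈ G}
Direct product of abelian groups is abelian, so Z(G) = G

Z(ℤ_18 × ℤ_6) = ℤ_18 × ℤ_6


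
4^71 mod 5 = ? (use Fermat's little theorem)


Fermat's little theorem: if p is prime and gcd(a,p)=1, then a^(p-1) ≡ 1 (mod p)
p = 5 is prime, gcd(4,5) = 1
Reduce exponent: 71 mod 4 = 3
So 4^71 ≡ 4^3 (mod 5)
4^3 mod 5 = 4

4^71 ≡ 4 (mod 5)


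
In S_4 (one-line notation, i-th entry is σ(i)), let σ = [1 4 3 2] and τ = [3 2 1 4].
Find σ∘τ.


σ∘τ: apply τ first, then σ
1 →τ 3 →σ 3
2 →τ 2 →σ 4
3 →τ 1 →σ 1
4 →τ 4 →σ 2

σ∘τ = [3 4 1 2]


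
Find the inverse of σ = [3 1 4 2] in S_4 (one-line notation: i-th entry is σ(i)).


To find σ⁻¹, swap domain and range:
σ(1) = 3 → σ⁻¹(3) = 1
σ(2) = 1 → σ⁻¹(1) = 2
σ(3) = 4 → σ⁻¹(4) = 3
σ(4) = 2 → σ⁻¹(2) = 4

σ⁻¹ = [2 4 1 3]


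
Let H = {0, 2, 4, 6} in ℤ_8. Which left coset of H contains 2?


2 + H = {2 + h (mod 8) : h ∈ H}
2+0=2, 2+2=4, 2+4=6, 2+6=0
2 + H = {0, 2, 4, 6} = 0 + H

2 + H = {0, 2, 4, 6}


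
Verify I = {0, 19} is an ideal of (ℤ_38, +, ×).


Check ideal conditions for I = {0, 19} in ℤ_38:
(1) I is an additive subgroup? Yes
(2) For r ∈ ℤ_38 and a ∈ I: r·a ∈ I? Yes

Yes, I is an ideal of ℤ_38


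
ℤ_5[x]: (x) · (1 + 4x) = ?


Expand and collect like terms; reduce coefficients mod 5:
x^0: 0·1 = 0 ≡ 0 (mod 5)
x^1: 0·4 + 1·1 = 1 ≡ 1 (mod 5)
x^2: 1·4 = 4 ≡ 4 (mod 5)
Result: x + 4x^2

f · g = x + 4x^2


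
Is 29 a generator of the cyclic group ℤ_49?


g generates ℤ_n iff gcd(g, n) = 1
gcd(29, 49) = 1
Since gcd = 1, 29 is a generator.

Yes, 29 generates ℤ_49


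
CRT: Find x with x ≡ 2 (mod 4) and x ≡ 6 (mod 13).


m₁ = 4, m₂ = 13, gcd = 1, so CRT applies. M = m₁·m₂ = 52
Let M₁ = M/m₁ = 13, M₂ = M/m₂ = 4
Find y₁ ≡ M₁⁻¹ (mod m₁): 13⁻¹ ≡ 1 (mod 4)
Find y₂ ≡ M₂⁻¹ (mod m₂): 4⁻¹ ≡ 10 (mod 13)
x = a₁·M₁·y₁ + a₂·M₂·y₂ = 2·13·1 + 6·4·10 = 266
Reduce mod 52: x ≡ 6
Check: 6 mod 4 = 2 ✓, 6 mod 13 = 6 ✓

x ≡ 6 (mod 52)


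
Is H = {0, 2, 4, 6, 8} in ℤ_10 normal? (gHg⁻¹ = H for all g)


H = {0, 2, 4, 6, 8} in ℤ_10
ℤ_10 is abelian; every subgroup of an abelian group is normal

Yes, normal subgroup


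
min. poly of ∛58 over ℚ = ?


∛58 satisfies x³ - 58 = 0, irreducible over ℚ (no rational root; 58 is not a perfect cube)

Minimal polynomial: x³ - 58


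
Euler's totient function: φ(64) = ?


Factor n: 64 = 2^6
φ(n) = n · ∏(1 - 1/p) over distinct primes p | n
φ(64) = 64 · (1 - 1/2) = 32

φ(64) = 32


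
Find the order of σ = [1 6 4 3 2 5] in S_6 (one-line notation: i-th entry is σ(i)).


Cycle decomposition: (2 6 5) (3 4)
Cycle lengths: 3, 2
Order = lcm(3, 2) = 6

ord(σ) = 6


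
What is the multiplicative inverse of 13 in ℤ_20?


Use the extended Euclidean algorithm to write 1 = 13·s + 20·t; then s mod 20 is the inverse.
Euclidean algorithm:
  13 = 0·20 + 13
  20 = 1·13 + 7
  13 = 1·7 + 6
  7 = 1·6 + 1
  6 = 6·1 + 0
gcd(13,20) = 1
Back-substitution gives: 13·(-3) + 20·(2) = 1
So 13⁻¹ ≡ -3 ≡ 17 (mod 20)
Check: 13 × 17 = 221 ≡ 1 (mod 20) ✓

13⁻¹ ≡ 17 (mod 20)


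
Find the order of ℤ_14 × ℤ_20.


|A × B| = |A| · |B|
|ℤ_14 × ℤ_20| = 14 × 20 = 280

|ℤ_14 × ℤ_20| = 280


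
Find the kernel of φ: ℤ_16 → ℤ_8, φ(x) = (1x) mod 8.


Kernel = preimage of identity
ker(φ) = {x ∈ ℤ_16 : 1x ≡ 0 (mod 8)}. Since 8 | 16, φ is well-defined. The kernel is the cyclic subgroup ⟨8⟩ of ℤ_16 (order 2), i.e. {0, 8}

ker(φ) = {0, 8}


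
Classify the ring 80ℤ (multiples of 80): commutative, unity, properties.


80ℤ is a commutative ring under +,× but has no multiplicative identity (1 ∉ 80ℤ); it has no zero divisors, but without unity it is not an integral domain
Commutative: Yes
Integral domain: No
Has unity: No

80ℤ (multiples of 80): Commutative=Yes, Unity=No


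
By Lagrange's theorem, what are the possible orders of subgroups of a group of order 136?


Lagrange's theorem: |H| divides |G|
|G| = 136
Divisors of 136: 1, 2, 4, 8, 17, 34, 68, 136

Possible subgroup orders: {1, 2, 4, 8, 17, 34, 68, 136}


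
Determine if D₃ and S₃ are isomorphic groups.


Comparing D₃ and S₃:
Both are the unique non-abelian group of order 6

Yes, D₃ ≅ S₃


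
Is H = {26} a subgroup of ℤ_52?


Subgroup test for H = {26} in (ℤ_52, +):
(1) 0 ∈ H? No
(2) Closure: for all a,b ∈ H, (a+b) mod 52 ∈ H? No  [counterexample: 26 + 26 = 0 ∉ H]
(3) Inverses: for all a ∈ H, -a mod 52 ∈ H? Yes

No, H is not a subgroup of ℤ_52


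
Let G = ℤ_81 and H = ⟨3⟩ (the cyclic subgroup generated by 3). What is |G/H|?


|⟨3⟩| = n / gcd(3, 81) = 81 / 3 = 27
H is normal (ℤ_81 is abelian).
|G/H| = |G| / |H| = 81 / 27 = 3

|G/H| = 3


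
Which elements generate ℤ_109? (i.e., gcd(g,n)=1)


g generates ℤ_n iff gcd(g,n) = 1
Prime factors of 109: 109
Generators are g ∈ {1,...,108} not divisible by any of these primes.
Generators: {1, 2, 3, 4, 5, 6, 7, 8, 9, 10, 11, 12, 13, 14, 15, 16, 17, 18, 19, 20, 21, 22, 23, 24, 25, 26, 27, 28, 29, 30, 31, 32, 33, 34, 35, 36, 37, 38, 39, 40, 41, 42, 43, 44, 45, 46, 47, 48, 49, 50, 51, 52, 53, 54, 55, 56, 57, 58, 59, 60, 61, 62, 63, 64, 65, 66, 67, 68, 69, 70, 71, 72, 73, 74, 75, 76, 77, 78, 79, 80, 81, 82, 83, 84, 85, 86, 87, 88, 89, 90, 91, 92, 93, 94, 95, 96, 97, 98, 99, 100, 101, 102, 103, 104, 105, 106, 107, 108}
Number of generators = φ(109) = 108

Generators of ℤ_109 = {1, 2, 3, 4, 5, 6, 7, 8, 9, 10, 11, 12, 13, 14, 15, 16, 17, 18, 19, 20, 21, 22, 23, 24, 25, 26, 27, 28, 29, 30, 31, 32, 33, 34, 35, 36, 37, 38, 39, 40, 41, 42, 43, 44, 45, 46, 47, 48, 49, 50, 51, 52, 53, 54, 55, 56, 57, 58, 59, 60, 61, 62, 63, 64, 65, 66, 67, 68, 69, 70, 71, 72, 73, 74, 75, 76, 77, 78, 79, 80, 81, 82, 83, 84, 85, 86, 87, 88, 89, 90, 91, 92, 93, 94, 95, 96, 97, 98, 99, 100, 101, 102, 103, 104, 105, 106, 107, 108}


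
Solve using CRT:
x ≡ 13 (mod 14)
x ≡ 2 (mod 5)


m₁ = 14, m₂ = 5, gcd = 1, so CRT applies. M = m₁·m₂ = 70
Let M₁ = M/m₁ = 5, M₂ = M/m₂ = 14
Find y₁ ≡ M₁⁻¹ (mod m₁): 5⁻¹ ≡ 3 (mod 14)
Find y₂ ≡ M₂⁻¹ (mod m₂): 14⁻¹ ≡ 4 (mod 5)
x = a₁·M₁·y₁ + a₂·M₂·y₂ = 13·5·3 + 2·14·4 = 307
Reduce mod 70: x ≡ 27
Check: 27 mod 14 = 13 ✓, 27 mod 5 = 2 ✓

x ≡ 27 (mod 70)


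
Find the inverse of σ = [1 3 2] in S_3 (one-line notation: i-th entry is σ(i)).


To find σ⁻¹, swap domain and range:
σ(1) = 1 → σ⁻¹(1) = 1
σ(2) = 3 → σ⁻¹(3) = 2
σ(3) = 2 → σ⁻¹(2) = 3

σ⁻¹ = [1 3 2]


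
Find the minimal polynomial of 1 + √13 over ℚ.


Let α = 1 + √13. Then α - 1 = √13, so (α - 1)² = 13, giving α² - 2α - 12 = 0. Degree 2 and α ∉ ℚ, so this is the minimal polynomial.

Minimal polynomial: x² - 2x - 12


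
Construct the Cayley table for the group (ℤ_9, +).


Elements: {0, 1, 2, 3, 4, 5, 6, 7, 8}
Operation: addition mod 9
Entry (a, b) = (a + b) mod 9

Cayley table:
  | 0 | 1 | 2 | 3 | 4 | 5 | 6 | 7 | 8
0 | 0 | 1 | 2 | 3 | 4 | 5 | 6 | 7 | 8
1 | 1 | 2 | 3 | 4 | 5 | 6 | 7 | 8 | 0
2 | 2 | 3 | 4 | 5 | 6 | 7 | 8 | 0 | 1
3 | 3 | 4 | 5 | 6 | 7 | 8 | 0 | 1 | 2
4 | 4 | 5 | 6 | 7 | 8 | 0 | 1 | 2 | 3
5 | 5 | 6 | 7 | 8 | 0 | 1 | 2 | 3 | 4
6 | 6 | 7 | 8 | 0 | 1 | 2 | 3 | 4 | 5
7 | 7 | 8 | 0 | 1 | 2 | 3 | 4 | 5 | 6
8 | 8 | 0 | 1 | 2 | 3 | 4 | 5 | 6 | 7


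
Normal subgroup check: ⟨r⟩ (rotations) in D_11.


H = ⟨r⟩ (rotations) in D_11
The rotation subgroup ⟨r⟩ has index 2 in D_11, so it is normal

Yes, normal subgroup


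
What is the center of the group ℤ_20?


Z(G) = {g ∈ G | gx = xg for all x ∈ G}
ℤ_20 is abelian, so Z(G) = G

Z(ℤ_20) = ℤ_20


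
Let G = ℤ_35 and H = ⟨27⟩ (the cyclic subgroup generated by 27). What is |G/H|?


|⟨27⟩| = n / gcd(27, 35) = 35 / 1 = 35
H is normal (ℤ_35 is abelian).
|G/H| = |G| / |H| = 35 / 35 = 1

|G/H| = 1


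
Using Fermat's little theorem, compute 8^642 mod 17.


Fermat's little theorem: if p is prime and gcd(a,p)=1, then a^(p-1) ≡ 1 (mod p)
p = 17 is prime, gcd(8,17) = 1
Reduce exponent: 642 mod 16 = 2
So 8^642 ≡ 8^2 (mod 17)
8^2 mod 17 = 13

8^642 ≡ 13 (mod 17)


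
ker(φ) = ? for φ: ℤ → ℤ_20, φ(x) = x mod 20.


Kernel = preimage of identity
ker(φ) = {x ∈ ℤ : x ≡ 0 (mod 20)} = 20ℤ = {0, ±20, ±40, ...}

ker(φ) = 20ℤ


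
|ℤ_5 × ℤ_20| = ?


|A × B| = |A| · |B|
|ℤ_5 × ℤ_20| = 5 × 20 = 100

|ℤ_5 × ℤ_20| = 100


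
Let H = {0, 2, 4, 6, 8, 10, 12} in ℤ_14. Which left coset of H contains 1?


1 + H = {1 + h (mod 14) : h ∈ H}
1+0=1, 1+2=3, 1+4=5, 1+6=7, 1+8=9, 1+10=11, 1+12=13

1 + H = {1, 3, 5, 7, 9, 11, 13}


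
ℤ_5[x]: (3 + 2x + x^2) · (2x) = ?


Expand and collect like terms; reduce coefficients mod 5:
x^0: 3·0 = 0 ≡ 0 (mod 5)
x^1: 3·2 + 2·0 = 6 ≡ 1 (mod 5)
x^2: 2·2 + 1·0 = 4 ≡ 4 (mod 5)
x^3: 1·2 = 2 ≡ 2 (mod 5)
Result: x + 4x^2 + 2x^3

f · g = x + 4x^2 + 2x^3


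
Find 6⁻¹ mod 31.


Use the extended Euclidean algorithm to write 1 = 6·s + 31·t; then s mod 31 is the inverse.
Euclidean algorithm:
  6 = 0·31 + 6
  31 = 5·6 + 1
  6 = 6·1 + 0
gcd(6,31) = 1
Back-substitution gives: 6·(-5) + 31·(1) = 1
So 6⁻¹ ≡ -5 ≡ 26 (mod 31)
Check: 6 × 26 = 156 ≡ 1 (mod 31) ✓

6⁻¹ ≡ 26 (mod 31)


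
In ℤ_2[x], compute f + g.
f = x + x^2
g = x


Add coefficients mod 2:
x^0: 0 + 0 = 0 (mod 2)
x^1: 1 + 1 = 0 (mod 2)
x^2: 1 + 0 = 1 (mod 2)
Result: x^2

f + g = x^2


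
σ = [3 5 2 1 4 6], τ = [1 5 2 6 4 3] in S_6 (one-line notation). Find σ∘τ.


σ∘τ: apply τ first, then σ
1 →τ 1 →σ 3
2 →τ 5 →σ 4
3 →τ 2 →σ 5
4 →τ 6 →σ 6
5 →τ 4 →σ 1
6 →τ 3 →σ 2

σ∘τ = [3 4 5 6 1 2]


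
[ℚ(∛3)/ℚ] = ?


∛3 has minimal polynomial x³ - 3 (irreducible over ℚ since 3 is not a perfect cube)

[ℚ(∛3)/ℚ] = 3


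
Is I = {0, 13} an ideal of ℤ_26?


Check ideal conditions for I = {0, 13} in ℤ_26:
(1) I is an additive subgroup? Yes
(2) For r ∈ ℤ_26 and a ∈ I: r·a ∈ I? Yes

Yes, I is an ideal of ℤ_26


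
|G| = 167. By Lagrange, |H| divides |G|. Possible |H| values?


Lagrange's theorem: |H| divides |G|
|G| = 167
Divisors of 167: 1, 167

Possible subgroup orders: {1, 167}


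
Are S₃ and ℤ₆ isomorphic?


Comparing S₃ and ℤ₆:
S₃ is non-abelian, ℤ₆ is abelian

No, S₃ ≇ ℤ₆


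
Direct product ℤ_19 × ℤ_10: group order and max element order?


|ℤ_19 × ℤ_10| = 19 × 10 = 190
Max element order = lcm(19,10) = 190
Cyclic? Yes (gcd=1)

|ℤ_19×ℤ_10| = 190, max element order = 190


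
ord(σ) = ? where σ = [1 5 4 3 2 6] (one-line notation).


Cycle decomposition: (2 5) (3 4)
Cycle lengths: 2, 2
Order = lcm(2, 2) = 2

ord(σ) = 2


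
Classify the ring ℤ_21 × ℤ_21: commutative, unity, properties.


Direct product ring; commutative with unity (1,1); but (1,0)·(0,1) = (0,0) gives zero divisors, so not an integral domain
Commutative: Yes
Integral domain: No
Has unity: Yes

ℤ_21 × ℤ_21: Commutative=Yes, Unity=Yes


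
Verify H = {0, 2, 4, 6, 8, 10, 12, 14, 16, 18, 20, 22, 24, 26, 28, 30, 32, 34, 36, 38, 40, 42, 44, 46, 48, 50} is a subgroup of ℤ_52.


Subgroup test for H = {0, 2, 4, 6, 8, 10, 12, 14, 16, 18, 20, 22, 24, 26, 28, 30, 32, 34, 36, 38, 40, 42, 44, 46, 48, 50} in (ℤ_52, +):
(1) 0 ∈ H? Yes
(2) Closure: for all a,b ∈ H, (a+b) mod 52 ∈ H? Yes
(3) Inverses: for all a ∈ H, -a mod 52 ∈ H? Yes

Yes, H is a subgroup of ℤ_52


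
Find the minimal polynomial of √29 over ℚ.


√29 satisfies x² - 29 = 0, irreducible over ℚ since 29 is squarefree

Minimal polynomial: x² - 29


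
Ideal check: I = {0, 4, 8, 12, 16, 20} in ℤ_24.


Check ideal conditions for I = {0, 4, 8, 12, 16, 20} in ℤ_24:
(1) I is an additive subgroup? Yes
(2) For r ∈ ℤ_24 and a ∈ I: r·a ∈ I? Yes

Yes, I is an ideal of ℤ_24


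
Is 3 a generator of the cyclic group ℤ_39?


g generates ℤ_n iff gcd(g, n) = 1
gcd(3, 39) = 3
Since gcd = 3 ≠ 1, ⟨3⟩ has order 13 < 39, so 3 is not a generator.

No, 3 does not generate ℤ_39


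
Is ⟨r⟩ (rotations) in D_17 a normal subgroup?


H = ⟨r⟩ (rotations) in D_17
The rotation subgroup ⟨r⟩ has index 2 in D_17, so it is normal

Yes, normal subgroup


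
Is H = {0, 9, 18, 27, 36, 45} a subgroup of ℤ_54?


Subgroup test for H = {0, 9, 18, 27, 36, 45} in (ℤ_54, +):
(1) 0 ∈ H? Yes
(2) Closure: for all a,b ∈ H, (a+b) mod 54 ∈ H? Yes
(3) Inverses: for all a ∈ H, -a mod 54 ∈ H? Yes

Yes, H is a subgroup of ℤ_54


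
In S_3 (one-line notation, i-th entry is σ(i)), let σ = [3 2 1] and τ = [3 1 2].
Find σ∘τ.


σ∘τ: apply τ first, then σ
1 →τ 3 →σ 1
2 →τ 1 →σ 3
3 →τ 2 →σ 2

σ∘τ = [1 3 2]


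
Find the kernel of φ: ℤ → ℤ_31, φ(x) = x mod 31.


Kernel = preimage of identity
ker(φ) = {x ∈ ℤ : x ≡ 0 (mod 31)} = 31ℤ = {0, ±31, ±62, ...}

ker(φ) = 31ℤ


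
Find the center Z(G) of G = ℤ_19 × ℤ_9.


Z(G) = {g ∈ G | gx = xg for all x ∈ G}
Direct product of abelian groups is abelian, so Z(G) = G

Z(ℤ_19 × ℤ_9) = ℤ_19 × ℤ_9


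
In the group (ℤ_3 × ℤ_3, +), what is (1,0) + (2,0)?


Operation: componentwise addition mod (3, 3)
(1,0) + (2,0) = ((a₁+b₁) mod 3, (a₂+b₂) mod 3) with a = (1,0), b = (2,0)

(1,0) + (2,0) = (0,0)


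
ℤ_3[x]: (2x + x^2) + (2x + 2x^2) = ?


Add coefficients mod 3:
x^0: 0 + 0 = 0 (mod 3)
x^1: 2 + 2 = 1 (mod 3)
x^2: 1 + 2 = 0 (mod 3)
Result: x

f + g = x


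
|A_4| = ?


|A_n| = n!/2 (even permutations)
|A_4| = 4!/2 = 24/2 = 12

|A_4| = 12


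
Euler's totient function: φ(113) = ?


Factor n: 113 = 113
φ(n) = n · ∏(1 - 1/p) over distinct primes p | n
φ(113) = 113 · (1 - 1/113) = 112

φ(113) = 112


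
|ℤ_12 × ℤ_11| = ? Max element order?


|ℤ_12 × ℤ_11| = 12 × 11 = 132
Max element order = lcm(12,11) = 132
Cyclic? Yes (gcd=1)

|ℤ_12×ℤ_11| = 132, max element order = 132


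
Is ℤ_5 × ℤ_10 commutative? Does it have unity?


Direct product ring; commutative with unity (1,1); but (1,0)·(0,1) = (0,0) gives zero divisors, so not an integral domain
Commutative: Yes
Integral domain: No
Has unity: Yes

ℤ_5 × ℤ_10: Commutative=Yes, Unity=Yes


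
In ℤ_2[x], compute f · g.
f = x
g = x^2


Expand and collect like terms; reduce coefficients mod 2:
x^0: 0·0 = 0 ≡ 0 (mod 2)
x^1: 0·0 + 1·0 = 0 ≡ 0 (mod 2)
x^2: 0·1 + 1·0 = 0 ≡ 0 (mod 2)
x^3: 1·1 = 1 ≡ 1 (mod 2)
Result: x^3

f · g = x^3


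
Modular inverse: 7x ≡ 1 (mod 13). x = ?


Use the extended Euclidean algorithm to write 1 = 7·s + 13·t; then s mod 13 is the inverse.
Euclidean algorithm:
  7 = 0·13 + 7
  13 = 1·7 + 6
  7 = 1·6 + 1
  6 = 6·1 + 0
gcd(7,13) = 1
Back-substitution gives: 7·(2) + 13·(-1) = 1
So 7⁻¹ ≡ 2 ≡ 2 (mod 13)
Check: 7 × 2 = 14 ≡ 1 (mod 13) ✓

7⁻¹ ≡ 2 (mod 13)


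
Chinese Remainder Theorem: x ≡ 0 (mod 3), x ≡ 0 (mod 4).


m₁ = 3, m₂ = 4, gcd = 1, so CRT applies. M = m₁·m₂ = 12
Let M₁ = M/m₁ = 4, M₂ = M/m₂ = 3
Find y₁ ≡ M₁⁻¹ (mod m₁): 4⁻¹ ≡ 1 (mod 3)
Find y₂ ≡ M₂⁻¹ (mod m₂): 3⁻¹ ≡ 3 (mod 4)
x = a₁·M₁·y₁ + a₂·M₂·y₂ = 0·4·1 + 0·3·3 = 0
Reduce mod 12: x ≡ 0
Check: 0 mod 3 = 0 ✓, 0 mod 4 = 0 ✓

x ≡ 0 (mod 12)


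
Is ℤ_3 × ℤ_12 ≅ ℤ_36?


Comparing ℤ_3 × ℤ_12 and ℤ_36:
gcd(3,12) = 3 ≠ 1. Max element order in ℤ_3×ℤ_12 is lcm(3,12) = 12 < 36, so it has no element of order 36

No, ℤ_3 × ℤ_12 ≇ ℤ_36


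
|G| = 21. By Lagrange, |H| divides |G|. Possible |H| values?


Lagrange's theorem: |H| divides |G|
|G| = 21
Divisors of 21: 1, 3, 7, 21

Possible subgroup orders: {1, 3, 7, 21}


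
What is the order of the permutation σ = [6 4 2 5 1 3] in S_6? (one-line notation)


Cycle decomposition: (1 6 3 2 4 5)
Cycle lengths: 6
Order = lcm(6) = 6

ord(σ) = 6


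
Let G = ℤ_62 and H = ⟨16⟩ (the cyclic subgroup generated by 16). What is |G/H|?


|⟨16⟩| = n / gcd(16, 62) = 62 / 2 = 31
H is normal (ℤ_62 is abelian).
|G/H| = |G| / |H| = 62 / 31 = 2

|G/H| = 2


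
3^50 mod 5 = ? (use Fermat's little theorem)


Fermat's little theorem: if p is prime and gcd(a,p)=1, then a^(p-1) ≡ 1 (mod p)
p = 5 is prime, gcd(3,5) = 1
Reduce exponent: 50 mod 4 = 2
So 3^50 ≡ 3^2 (mod 5)
3^2 mod 5 = 4

3^50 ≡ 4 (mod 5)


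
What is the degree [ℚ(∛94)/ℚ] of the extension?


∛94 has minimal polynomial x³ - 94 (irreducible over ℚ since 94 is not a perfect cube)

[ℚ(∛94)/ℚ] = 3


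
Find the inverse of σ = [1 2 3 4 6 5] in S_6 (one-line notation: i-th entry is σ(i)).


To find σ⁻¹, swap domain and range:
σ(1) = 1 → σ⁻¹(1) = 1
σ(2) = 2 → σ⁻¹(2) = 2
σ(3) = 3 → σ⁻¹(3) = 3
σ(4) = 4 → σ⁻¹(4) = 4
σ(5) = 6 → σ⁻¹(6) = 5
σ(6) = 5 → σ⁻¹(5) = 6

σ⁻¹ = [1 2 3 4 6 5]


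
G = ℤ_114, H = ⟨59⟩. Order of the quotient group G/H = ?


|⟨59⟩| = n / gcd(59, 114) = 114 / 1 = 114
H is normal (ℤ_114 is abelian).
|G/H| = |G| / |H| = 114 / 114 = 1

|G/H| = 1


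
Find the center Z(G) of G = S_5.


Z(G) = {g ∈ G | gx = xg for all x ∈ G}
S_n is non-abelian for n ≥ 3; Z(S_5) is trivial

Z(S_5) = {e}


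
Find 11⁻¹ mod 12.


Use the extended Euclidean algorithm to write 1 = 11·s + 12·t; then s mod 12 is the inverse.
Euclidean algorithm:
  11 = 0·12 + 11
  12 = 1·11 + 1
  11 = 11·1 + 0
gcd(11,12) = 1
Back-substitution gives: 11·(-1) + 12·(1) = 1
So 11⁻¹ ≡ -1 ≡ 11 (mod 12)
Check: 11 × 11 = 121 ≡ 1 (mod 12) ✓

11⁻¹ ≡ 11 (mod 12)


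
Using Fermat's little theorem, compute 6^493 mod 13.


Fermat's little theorem: if p is prime and gcd(a,p)=1, then a^(p-1) ≡ 1 (mod p)
p = 13 is prime, gcd(6,13) = 1
Reduce exponent: 493 mod 12 = 1
So 6^493 ≡ 6^1 (mod 13)
6^1 mod 13 = 6

6^493 ≡ 6 (mod 13)


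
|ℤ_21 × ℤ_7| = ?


|A × B| = |A| · |B|
|ℤ_21 × ℤ_7| = 21 × 7 = 147

|ℤ_21 × ℤ_7| = 147


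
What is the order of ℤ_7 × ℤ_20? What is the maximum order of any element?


|ℤ_7 × ℤ_20| = 7 × 20 = 140
Max element order = lcm(7,20) = 140
Cyclic? Yes (gcd=1)

|ℤ_7×ℤ_20| = 140, max element order = 140


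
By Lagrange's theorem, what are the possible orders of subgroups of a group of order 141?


Lagrange's theorem: |H| divides |G|
|G| = 141
Divisors of 141: 1, 3, 47, 141

Possible subgroup orders: {1, 3, 47, 141}


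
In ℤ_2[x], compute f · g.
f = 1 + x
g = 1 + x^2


Expand and collect like terms; reduce coefficients mod 2:
x^0: 1·1 = 1 ≡ 1 (mod 2)
x^1: 1·0 + 1·1 = 1 ≡ 1 (mod 2)
x^2: 1·1 + 1·0 = 1 ≡ 1 (mod 2)
x^3: 1·1 = 1 ≡ 1 (mod 2)
Result: 1 + x + x^2 + x^3

f · g = 1 + x + x^2 + x^3


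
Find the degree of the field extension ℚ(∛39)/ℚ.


∛39 has minimal polynomial x³ - 39 (irreducible over ℚ since 39 is not a perfect cube)

[ℚ(∛39)/ℚ] = 3


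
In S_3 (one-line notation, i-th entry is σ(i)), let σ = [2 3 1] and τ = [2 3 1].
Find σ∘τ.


σ∘τ: apply τ first, then σ
1 →τ 2 →σ 3
2 →τ 3 →σ 1
3 →τ 1 →σ 2

σ∘τ = [3 1 2]


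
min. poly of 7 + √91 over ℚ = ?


Let α = 7 + √91. Then α - 7 = √91, so (α - 7)² = 91, giving α² - 14α - 42 = 0. Degree 2 and α ∉ ℚ, so this is the minimal polynomial.

Minimal polynomial: x² - 14x - 42


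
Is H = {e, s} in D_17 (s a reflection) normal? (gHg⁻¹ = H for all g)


H = {e, s} in D_17 (s a reflection)
r·s·r⁻¹ = sr⁻² ≠ s for n ≥ 3, so {e, s} is not closed under conjugation

No, not a normal subgroup


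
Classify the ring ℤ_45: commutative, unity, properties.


ℤ_45 is a commutative ring with unity 1; 45 = 3×15 is composite, so 3·15 ≡ 0 gives zero divisors (not an integral domain)
Commutative: Yes
Integral domain: No
Has unity: Yes

ℤ_45: Commutative=Yes, Unity=Yes


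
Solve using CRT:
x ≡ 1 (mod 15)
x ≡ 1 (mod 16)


m₁ = 15, m₂ = 16, gcd = 1, so CRT applies. M = m₁·m₂ = 240
Let M₁ = M/m₁ = 16, M₂ = M/m₂ = 15
Find y₁ ≡ M₁⁻¹ (mod m₁): 16⁻¹ ≡ 1 (mod 15)
Find y₂ ≡ M₂⁻¹ (mod m₂): 15⁻¹ ≡ 15 (mod 16)
x = a₁·M₁·y₁ + a₂·M₂·y₂ = 1·16·1 + 1·15·15 = 241
Reduce mod 240: x ≡ 1
Check: 1 mod 15 = 1 ✓, 1 mod 16 = 1 ✓

x ≡ 1 (mod 240)


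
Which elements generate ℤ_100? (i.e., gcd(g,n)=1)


g generates ℤ_n iff gcd(g,n) = 1
Prime factors of 100: 2, 5
Generators are g ∈ {1,...,99} not divisible by any of these primes.
Generators: {1, 3, 7, 9, 11, 13, 17, 19, 21, 23, 27, 29, 31, 33, 37, 39, 41, 43, 47, 49, 51, 53, 57, 59, 61, 63, 67, 69, 71, 73, 77, 79, 81, 83, 87, 89, 91, 93, 97, 99}
Number of generators = φ(100) = 40

Generators of ℤ_100 = {1, 3, 7, 9, 11, 13, 17, 19, 21, 23, 27, 29, 31, 33, 37, 39, 41, 43, 47, 49, 51, 53, 57, 59, 61, 63, 67, 69, 71, 73, 77, 79, 81, 83, 87, 89, 91, 93, 97, 99}


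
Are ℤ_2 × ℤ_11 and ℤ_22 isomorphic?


Comparing ℤ_2 × ℤ_11 and ℤ_22:
gcd(2,11) = 1, so ℤ_2 × ℤ_11 ≅ ℤ_22 (CRT)

Yes, ℤ_2 × ℤ_11 ≅ ℤ_22


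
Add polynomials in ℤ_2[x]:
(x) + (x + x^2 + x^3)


Add coefficients mod 2:
x^0: 0 + 0 = 0 (mod 2)
x^1: 1 + 1 = 0 (mod 2)
x^2: 0 + 1 = 1 (mod 2)
x^3: 0 + 1 = 1 (mod 2)
Result: x^2 + x^3

f + g = x^2 + x^3


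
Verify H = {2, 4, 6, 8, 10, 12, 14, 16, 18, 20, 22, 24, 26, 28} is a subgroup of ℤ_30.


Subgroup test for H = {2, 4, 6, 8, 10, 12, 14, 16, 18, 20, 22, 24, 26, 28} in (ℤ_30, +):
(1) 0 ∈ H? No
(2) Closure: for all a,b ∈ H, (a+b) mod 30 ∈ H? No  [counterexample: 2 + 28 = 0 ∉ H]
(3) Inverses: for all a ∈ H, -a mod 30 ∈ H? Yes

No, H is not a subgroup of ℤ_30


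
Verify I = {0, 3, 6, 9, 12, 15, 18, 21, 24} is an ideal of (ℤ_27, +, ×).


Check ideal conditions for I = {0, 3, 6, 9, 12, 15, 18, 21, 24} in ℤ_27:
(1) I is an additive subgroup? Yes
(2) For r ∈ ℤ_27 and a ∈ I: r·a ∈ I? Yes

Yes, I is an ideal of ℤ_27


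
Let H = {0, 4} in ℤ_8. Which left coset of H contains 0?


0 + H = {0 + h (mod 8) : h ∈ H}
0+0=0, 0+4=4

0 + H = {0, 4}


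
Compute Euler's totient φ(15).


φ(n) = count of k ∈ {1,...,n} with gcd(k,n)=1
Coprimes to 15: {1, 2, 4, 7, 8, 11, 13, 14}
Count: 8

φ(15) = 8


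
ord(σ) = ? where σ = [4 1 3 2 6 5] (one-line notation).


Cycle decomposition: (1 4 2) (5 6)
Cycle lengths: 3, 2
Order = lcm(3, 2) = 6

ord(σ) = 6


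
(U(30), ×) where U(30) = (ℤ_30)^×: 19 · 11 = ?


Operation: multiplication mod 30
19 · 11 = (a × b) mod 30 with a = 19, b = 11

19 · 11 = 29


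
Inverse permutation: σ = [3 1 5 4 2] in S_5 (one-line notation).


To find σ⁻¹, swap domain and range:
σ(1) = 3 → σ⁻¹(3) = 1
σ(2) = 1 → σ⁻¹(1) = 2
σ(3) = 5 → σ⁻¹(5) = 3
σ(4) = 4 → σ⁻¹(4) = 4
σ(5) = 2 → σ⁻¹(2) = 5

σ⁻¹ = [2 5 1 4 3]


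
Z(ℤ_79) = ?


Z(G) = {g ∈ G | gx = xg for all x ∈ G}
ℤ_79 is abelian, so Z(G) = G

Z(ℤ_79) = ℤ_79


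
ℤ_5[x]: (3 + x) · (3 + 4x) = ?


Expand and collect like terms; reduce coefficients mod 5:
x^0: 3·3 = 9 ≡ 4 (mod 5)
x^1: 3·4 + 1·3 = 15 ≡ 0 (mod 5)
x^2: 1·4 = 4 ≡ 4 (mod 5)
Result: 4 + 4x^2

f · g = 4 + 4x^2


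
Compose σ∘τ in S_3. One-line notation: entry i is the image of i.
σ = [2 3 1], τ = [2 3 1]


σ∘τ: apply τ first, then σ
1 →τ 2 →σ 3
2 →τ 3 →σ 1
3 →τ 1 →σ 2

σ∘τ = [3 1 2]


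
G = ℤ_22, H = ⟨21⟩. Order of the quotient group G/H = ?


|⟨21⟩| = n / gcd(21, 22) = 22 / 1 = 22
H is normal (ℤ_22 is abelian).
|G/H| = |G| / |H| = 22 / 22 = 1

|G/H| = 1


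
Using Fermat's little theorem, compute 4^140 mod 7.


Fermat's little theorem: if p is prime and gcd(a,p)=1, then a^(p-1) ≡ 1 (mod p)
p = 7 is prime, gcd(4,7) = 1
Reduce exponent: 140 mod 6 = 2
So 4^140 ≡ 4^2 (mod 7)
4^2 mod 7 = 2

4^140 ≡ 2 (mod 7)


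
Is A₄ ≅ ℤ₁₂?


Comparing A₄ and ℤ₁₂:
A₄ is non-abelian, ℤ₁₂ is abelian

No, A₄ ≇ ℤ₁₂


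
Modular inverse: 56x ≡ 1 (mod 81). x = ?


Use the extended Euclidean algorithm to write 1 = 56·s + 81·t; then s mod 81 is the inverse.
Euclidean algorithm:
  56 = 0·81 + 56
  81 = 1·56 + 25
  56 = 2·25 + 6
  25 = 4·6 + 1
  6 = 6·1 + 0
gcd(56,81) = 1
Back-substitution gives: 56·(-13) + 81·(9) = 1
So 56⁻¹ ≡ -13 ≡ 68 (mod 81)
Check: 56 × 68 = 3808 ≡ 1 (mod 81) ✓

56⁻¹ ≡ 68 (mod 81)


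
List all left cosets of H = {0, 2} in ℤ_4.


H = {0, 2}, |H| = 2
Number of cosets = |G|/|H| = 4/2 = 2
0 + H = {0, 2}
1 + H = {1, 3}

Cosets: 0+H={0,2}; 1+H={1,3}


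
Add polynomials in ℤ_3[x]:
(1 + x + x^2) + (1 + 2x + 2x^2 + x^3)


Add coefficients mod 3:
x^0: 1 + 1 = 2 (mod 3)
x^1: 1 + 2 = 0 (mod 3)
x^2: 1 + 2 = 0 (mod 3)
x^3: 0 + 1 = 1 (mod 3)
Result: 2 + x^3

f + g = 2 + x^3


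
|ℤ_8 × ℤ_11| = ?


|A × B| = |A| · |B|
|ℤ_8 × ℤ_11| = 8 × 11 = 88

|ℤ_8 × ℤ_11| = 88


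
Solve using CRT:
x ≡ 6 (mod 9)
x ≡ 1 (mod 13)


m₁ = 9, m₂ = 13, gcd = 1, so CRT applies. M = m₁·m₂ = 117
Let M₁ = M/m₁ = 13, M₂ = M/m₂ = 9
Find y₁ ≡ M₁⁻¹ (mod m₁): 13⁻¹ ≡ 7 (mod 9)
Find y₂ ≡ M₂⁻¹ (mod m₂): 9⁻¹ ≡ 3 (mod 13)
x = a₁·M₁·y₁ + a₂·M₂·y₂ = 6·13·7 + 1·9·3 = 573
Reduce mod 117: x ≡ 105
Check: 105 mod 9 = 6 ✓, 105 mod 13 = 1 ✓

x ≡ 105 (mod 117)


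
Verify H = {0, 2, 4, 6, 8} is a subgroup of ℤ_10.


Subgroup test for H = {0, 2, 4, 6, 8} in (ℤ_10, +):
(1) 0 ∈ H? Yes
(2) Closure: for all a,b ∈ H, (a+b) mod 10 ∈ H? Yes
(3) Inverses: for all a ∈ H, -a mod 10 ∈ H? Yes

Yes, H is a subgroup of ℤ_10


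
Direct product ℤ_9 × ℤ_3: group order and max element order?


|ℤ_9 × ℤ_3| = 9 × 3 = 27
Max element order = lcm(9,3) = 9
Cyclic? No (gcd=3)

|ℤ_9×ℤ_3| = 27, max element order = 9


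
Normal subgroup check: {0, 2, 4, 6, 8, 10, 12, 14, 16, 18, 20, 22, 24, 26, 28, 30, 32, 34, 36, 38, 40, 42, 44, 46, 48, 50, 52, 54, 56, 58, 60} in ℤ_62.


H = {0, 2, 4, 6, 8, 10, 12, 14, 16, 18, 20, 22, 24, 26, 28, 30, 32, 34, 36, 38, 40, 42, 44, 46, 48, 50, 52, 54, 56, 58, 60} in ℤ_62
ℤ_62 is abelian; every subgroup of an abelian group is normal

Yes, normal subgroup


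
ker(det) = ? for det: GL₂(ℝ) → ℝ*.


Kernel = preimage of identity
ker(det) = {A | det(A) = 1} = SL₂(ℝ)

ker(det) = SL₂(ℝ)


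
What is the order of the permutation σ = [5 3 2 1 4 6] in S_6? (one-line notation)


Cycle decomposition: (1 5 4) (2 3)
Cycle lengths: 3, 2
Order = lcm(3, 2) = 6

ord(σ) = 6


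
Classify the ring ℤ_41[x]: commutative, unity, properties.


ℤ_41 is a field (n prime), so ℤ_41[x] is a commutative integral domain with unity
Commutative: Yes
Integral domain: Yes
Has unity: Yes

ℤ_41[x]: Commutative=Yes, Unity=Yes


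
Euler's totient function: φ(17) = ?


φ(n) = count of k ∈ {1,...,n} with gcd(k,n)=1
Coprimes to 17: {1, 2, 3, 4, 5, 6, 7, 8, 9, 10, 11, 12, 13, 14, 15, 16}
Count: 16

φ(17) = 16


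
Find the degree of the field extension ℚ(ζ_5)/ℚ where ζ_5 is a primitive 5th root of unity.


[ℚ(ζ_n):ℚ] = deg Φ_n(x) = φ(n). Here φ(5) = 4

[ℚ(ζ_5)/ℚ where ζ_5 is a primitive 5th root of unity] = 4


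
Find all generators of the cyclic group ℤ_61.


g generates ℤ_n iff gcd(g,n) = 1
Prime factors of 61: 61
Generators are g ∈ {1,...,60} not divisible by any of these primes.
Generators: {1, 2, 3, 4, 5, 6, 7, 8, 9, 10, 11, 12, 13, 14, 15, 16, 17, 18, 19, 20, 21, 22, 23, 24, 25, 26, 27, 28, 29, 30, 31, 32, 33, 34, 35, 36, 37, 38, 39, 40, 41, 42, 43, 44, 45, 46, 47, 48, 49, 50, 51, 52, 53, 54, 55, 56, 57, 58, 59, 60}
Number of generators = φ(61) = 60

Generators of ℤ_61 = {1, 2, 3, 4, 5, 6, 7, 8, 9, 10, 11, 12, 13, 14, 15, 16, 17, 18, 19, 20, 21, 22, 23, 24, 25, 26, 27, 28, 29, 30, 31, 32, 33, 34, 35, 36, 37, 38, 39, 40, 41, 42, 43, 44, 45, 46, 47, 48, 49, 50, 51, 52, 53, 54, 55, 56, 57, 58, 59, 60}


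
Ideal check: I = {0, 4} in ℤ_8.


Check ideal conditions for I = {0, 4} in ℤ_8:
(1) I is an additive subgroup? Yes
(2) For r ∈ ℤ_8 and a ∈ I: r·a ∈ I? Yes

Yes, I is an ideal of ℤ_8


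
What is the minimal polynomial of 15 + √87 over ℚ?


Let α = 15 + √87. Then α - 15 = √87, so (α - 15)² = 87, giving α² - 30α + 138 = 0. Degree 2 and α ∉ ℚ, so this is the minimal polynomial.

Minimal polynomial: x² - 30x + 138


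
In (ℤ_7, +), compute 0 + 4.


Operation: addition mod 7
0 + 4 = (a + b) mod 7 with a = 0, b = 4

0 + 4 = 4


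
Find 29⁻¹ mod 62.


Use the extended Euclidean algorithm to write 1 = 29·s + 62·t; then s mod 62 is the inverse.
Euclidean algorithm:
  29 = 0·62 + 29
  62 = 2·29 + 4
  29 = 7·4 + 1
  4 = 4·1 + 0
gcd(29,62) = 1
Back-substitution gives: 29·(15) + 62·(-7) = 1
So 29⁻¹ ≡ 15 ≡ 15 (mod 62)
Check: 29 × 15 = 435 ≡ 1 (mod 62) ✓

29⁻¹ ≡ 15 (mod 62)


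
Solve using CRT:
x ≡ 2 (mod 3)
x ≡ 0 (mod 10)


m₁ = 3, m₂ = 10, gcd = 1, so CRT applies. M = m₁·m₂ = 30
Let M₁ = M/m₁ = 10, M₂ = M/m₂ = 3
Find y₁ ≡ M₁⁻¹ (mod m₁): 10⁻¹ ≡ 1 (mod 3)
Find y₂ ≡ M₂⁻¹ (mod m₂): 3⁻¹ ≡ 7 (mod 10)
x = a₁·M₁·y₁ + a₂·M₂·y₂ = 2·10·1 + 0·3·7 = 20
Reduce mod 30: x ≡ 20
Check: 20 mod 3 = 2 ✓, 20 mod 10 = 0 ✓

x ≡ 20 (mod 30)


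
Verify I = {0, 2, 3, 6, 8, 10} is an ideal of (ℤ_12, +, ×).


Check ideal conditions for I = {0, 2, 3, 6, 8, 10} in ℤ_12:
(1) I is an additive subgroup? No
(2) For r ∈ ℤ_12 and a ∈ I: r·a ∈ I? No  [counterexample: r=2, a=2, r·a mod 12 = 4 ∉ I]

No, I is not an ideal of ℤ_12


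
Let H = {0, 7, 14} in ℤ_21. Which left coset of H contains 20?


20 + H = {20 + h (mod 21) : h ∈ H}
20+0=20, 20+7=6, 20+14=13
20 + H = {6, 13, 20} = 6 + H

20 + H = {6, 13, 20}


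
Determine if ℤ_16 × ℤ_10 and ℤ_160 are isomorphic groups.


Comparing ℤ_16 × ℤ_10 and ℤ_160:
gcd(16,10) = 2 ≠ 1. Max element order in ℤ_16×ℤ_10 is lcm(16,10) = 80 < 160, so it has no element of order 160

No, ℤ_16 × ℤ_10 ≇ ℤ_160


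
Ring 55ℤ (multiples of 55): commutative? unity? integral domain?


55ℤ is a commutative ring under +,× but has no multiplicative identity (1 ∉ 55ℤ); it has no zero divisors, but without unity it is not an integral domain
Commutative: Yes
Integral domain: No
Has unity: No

55ℤ (multiples of 55): Commutative=Yes, Unity=No


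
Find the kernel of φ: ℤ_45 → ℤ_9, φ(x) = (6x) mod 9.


Kernel = preimage of identity
ker(φ) = {x ∈ ℤ_45 : 6x ≡ 0 (mod 9)}. Since 9 | 45, φ is well-defined. The kernel is the cyclic subgroup ⟨3⟩ of ℤ_45 (order 15), i.e. {0, 3, 6, 9, 12, 15, 18, 21, 24, 27, 30, 33, 36, 39, 42}

ker(φ) = {0, 3, 6, 9, 12, 15, 18, 21, 24, 27, 30, 33, 36, 39, 42}


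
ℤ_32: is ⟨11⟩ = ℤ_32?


g generates ℤ_n iff gcd(g, n) = 1
gcd(11, 32) = 1
Since gcd = 1, 11 is a generator.

Yes, 11 generates ℤ_32


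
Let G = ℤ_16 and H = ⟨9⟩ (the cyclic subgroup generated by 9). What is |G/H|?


|⟨9⟩| = n / gcd(9, 16) = 16 / 1 = 16
H is normal (ℤ_16 is abelian).
|G/H| = |G| / |H| = 16 / 16 = 1

|G/H| = 1


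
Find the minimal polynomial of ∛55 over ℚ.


∛55 satisfies x³ - 55 = 0, irreducible over ℚ (no rational root; 55 is not a perfect cube)

Minimal polynomial: x³ - 55


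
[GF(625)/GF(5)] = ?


GF(625) = GF(5^4), so the extension degree is 4

[GF(625)/GF(5)] = 4


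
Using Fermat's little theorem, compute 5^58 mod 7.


Fermat's little theorem: if p is prime and gcd(a,p)=1, then a^(p-1) ≡ 1 (mod p)
p = 7 is prime, gcd(5,7) = 1
Reduce exponent: 58 mod 6 = 4
So 5^58 ≡ 5^4 (mod 7)
5^4 mod 7 = 2

5^58 ≡ 2 (mod 7)


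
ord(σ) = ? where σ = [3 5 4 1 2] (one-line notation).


Cycle decomposition: (1 3 4) (2 5)
Cycle lengths: 3, 2
Order = lcm(3, 2) = 6

ord(σ) = 6


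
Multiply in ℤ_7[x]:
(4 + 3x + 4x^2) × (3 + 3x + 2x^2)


Expand and collect like terms; reduce coefficients mod 7:
x^0: 4·3 = 12 ≡ 5 (mod 7)
x^1: 4·3 + 3·3 = 21 ≡ 0 (mod 7)
x^2: 4·2 + 3·3 + 4·3 = 29 ≡ 1 (mod 7)
x^3: 3·2 + 4·3 = 18 ≡ 4 (mod 7)
x^4: 4·2 = 8 ≡ 1 (mod 7)
Result: 5 + x^2 + 4x^3 + x^4

f · g = 5 + x^2 + 4x^3 + x^4


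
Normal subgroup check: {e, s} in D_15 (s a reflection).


H = {e, s} in D_15 (s a reflection)
r·s·r⁻¹ = sr⁻² ≠ s for n ≥ 3, so {e, s} is not closed under conjugation

No, not a normal subgroup


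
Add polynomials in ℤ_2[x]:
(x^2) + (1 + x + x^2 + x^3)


Add coefficients mod 2:
x^0: 0 + 1 = 1 (mod 2)
x^1: 0 + 1 = 1 (mod 2)
x^2: 1 + 1 = 0 (mod 2)
x^3: 0 + 1 = 1 (mod 2)
Result: 1 + x + x^3

f + g = 1 + x + x^3


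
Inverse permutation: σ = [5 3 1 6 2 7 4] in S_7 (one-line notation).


To find σ⁻¹, swap domain and range:
σ(1) = 5 → σ⁻¹(5) = 1
σ(2) = 3 → σ⁻¹(3) = 2
σ(3) = 1 → σ⁻¹(1) = 3
σ(4) = 6 → σ⁻¹(6) = 4
σ(5) = 2 → σ⁻¹(2) = 5
σ(6) = 7 → σ⁻¹(7) = 6
σ(7) = 4 → σ⁻¹(4) = 7

σ⁻¹ = [3 5 2 7 1 4 6]


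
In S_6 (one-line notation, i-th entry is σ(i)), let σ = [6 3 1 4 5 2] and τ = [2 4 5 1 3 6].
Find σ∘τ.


σ∘τ: apply τ first, then σ
1 →τ 2 →σ 3
2 →τ 4 →σ 4
3 →τ 5 →σ 5
4 →τ 1 →σ 6
5 →τ 3 →σ 1
6 →τ 6 →σ 2

σ∘τ = [3 4 5 6 1 2]


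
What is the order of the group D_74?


|D_n| = 2n (n rotations and n reflections)
|D_74| = 2×74 = 148

|D_74| = 148


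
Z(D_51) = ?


Z(G) = {g ∈ G | gx = xg for all x ∈ G}
For odd n, Z(D_n) = {e}: no nontrivial rotation commutes with all reflections

Z(D_51) = {e}


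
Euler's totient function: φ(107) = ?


Factor n: 107 = 107
φ(n) = n · ∏(1 - 1/p) over distinct primes p | n
φ(107) = 107 · (1 - 1/107) = 106

φ(107) = 106


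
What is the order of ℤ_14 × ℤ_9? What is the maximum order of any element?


|ℤ_14 × ℤ_9| = 14 × 9 = 126
Max element order = lcm(14,9) = 126
Cyclic? Yes (gcd=1)

|ℤ_14×ℤ_9| = 126, max element order = 126


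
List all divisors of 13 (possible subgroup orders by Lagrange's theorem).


Lagrange's theorem: |H| divides |G|
|G| = 13
Divisors of 13: 1, 13

Possible subgroup orders: {1, 13}
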